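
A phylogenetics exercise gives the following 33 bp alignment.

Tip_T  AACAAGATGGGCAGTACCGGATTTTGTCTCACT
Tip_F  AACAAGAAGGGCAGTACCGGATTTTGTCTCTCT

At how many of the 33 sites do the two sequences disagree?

2

Differing sites — 8:T/A; 31:A/T.
That gives 2 mismatches out of 33 aligned sites, so the Hamming distance is 2.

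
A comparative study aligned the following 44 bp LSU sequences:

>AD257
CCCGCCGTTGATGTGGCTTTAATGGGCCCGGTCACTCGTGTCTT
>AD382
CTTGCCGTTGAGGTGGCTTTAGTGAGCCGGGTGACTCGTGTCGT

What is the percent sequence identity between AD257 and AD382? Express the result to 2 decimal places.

Differing sites — 2:C/T; 3:C/T; 12:T/G; 22:A/G; 25:G/A; 29:C/G; 33:C/G; 43:T/G.
36 of the 44 sites match, so the percent identity is 36/44 × 100 = 81.82%.

81.82%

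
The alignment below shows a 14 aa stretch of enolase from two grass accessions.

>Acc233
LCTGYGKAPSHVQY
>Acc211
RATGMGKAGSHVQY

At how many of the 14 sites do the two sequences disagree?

4

Differing sites — 1:L/R; 2:C/A; 5:Y/M; 9:P/G.
That gives 4 mismatches out of 14 aligned sites, so the Hamming distance is 4.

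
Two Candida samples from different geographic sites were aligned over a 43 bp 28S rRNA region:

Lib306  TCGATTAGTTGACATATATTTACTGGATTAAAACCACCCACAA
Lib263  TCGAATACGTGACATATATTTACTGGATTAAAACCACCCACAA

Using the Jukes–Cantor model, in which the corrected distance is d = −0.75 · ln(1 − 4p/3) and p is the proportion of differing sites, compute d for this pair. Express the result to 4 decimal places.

The sequences differ at positions 5 (T/A), 8 (G/C), 9 (T/G).
p = 3/43 = 0.069767.
d = −0.75 · ln(1 − (4/3)·0.069767) = −0.75 · ln(0.906977) = −0.75 · (-0.097638) = 0.0732.

0.0732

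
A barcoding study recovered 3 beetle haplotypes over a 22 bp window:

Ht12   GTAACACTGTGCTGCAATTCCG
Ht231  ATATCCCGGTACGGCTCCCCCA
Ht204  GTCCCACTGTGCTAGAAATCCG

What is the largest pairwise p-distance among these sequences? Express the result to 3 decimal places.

Pairwise Hamming distances:
  Ht12 vs Ht231: 11
  Ht12 vs Ht204: 5
  Ht231 vs Ht204: 14
The largest is 14 mismatches, between Ht231 and Ht204; p = 14/22 = 0.636.

0.636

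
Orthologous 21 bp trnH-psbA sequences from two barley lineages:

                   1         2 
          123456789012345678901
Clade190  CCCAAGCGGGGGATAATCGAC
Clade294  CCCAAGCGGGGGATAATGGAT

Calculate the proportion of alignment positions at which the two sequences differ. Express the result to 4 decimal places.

0.0952

Mismatches occur at site 18 (C↔G), site 21 (C↔T).
There are 2 differences over 21 sites, so p = 2/21 = 0.0952.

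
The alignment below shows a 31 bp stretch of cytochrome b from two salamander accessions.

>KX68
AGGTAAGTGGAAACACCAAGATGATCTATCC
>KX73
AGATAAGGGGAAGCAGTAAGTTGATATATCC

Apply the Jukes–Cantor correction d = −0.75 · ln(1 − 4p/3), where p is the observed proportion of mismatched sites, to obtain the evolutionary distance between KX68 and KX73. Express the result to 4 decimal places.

0.2687

The sequences differ at positions 3 (G/A), 8 (T/G), 13 (A/G), 16 (C/G), 17 (C/T), 21 (A/T), 26 (C/A).
p = 7/31 = 0.225806.
d = −0.75 · ln(1 − (4/3)·0.225806) = −0.75 · ln(0.698925) = −0.75 · (-0.358212) = 0.2687.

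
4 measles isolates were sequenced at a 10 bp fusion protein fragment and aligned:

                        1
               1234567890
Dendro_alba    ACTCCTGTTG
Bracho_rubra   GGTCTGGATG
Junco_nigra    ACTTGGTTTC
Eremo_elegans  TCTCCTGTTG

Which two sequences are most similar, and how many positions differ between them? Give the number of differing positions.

Pairwise Hamming distances:
  Dendro_alba vs Bracho_rubra: 5
  Dendro_alba vs Junco_nigra: 5
  Dendro_alba vs Eremo_elegans: 1
  Bracho_rubra vs Junco_nigra: 7
  Bracho_rubra vs Eremo_elegans: 5
  Junco_nigra vs Eremo_elegans: 6
The smallest is 1, between Dendro_alba and Eremo_elegans.

1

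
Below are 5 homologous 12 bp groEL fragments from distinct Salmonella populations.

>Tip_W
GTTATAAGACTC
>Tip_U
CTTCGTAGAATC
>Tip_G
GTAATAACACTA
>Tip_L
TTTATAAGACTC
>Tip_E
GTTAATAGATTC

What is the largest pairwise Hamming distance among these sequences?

Pairwise Hamming distances:
  Tip_W vs Tip_U: 5
  Tip_W vs Tip_G: 3
  Tip_W vs Tip_L: 1
  Tip_W vs Tip_E: 3
  Tip_U vs Tip_G: 8
  Tip_U vs Tip_L: 5
  Tip_U vs Tip_E: 4
  Tip_G vs Tip_L: 4
  Tip_G vs Tip_E: 6
  Tip_L vs Tip_E: 4
The largest is 8, between Tip_U and Tip_G.

8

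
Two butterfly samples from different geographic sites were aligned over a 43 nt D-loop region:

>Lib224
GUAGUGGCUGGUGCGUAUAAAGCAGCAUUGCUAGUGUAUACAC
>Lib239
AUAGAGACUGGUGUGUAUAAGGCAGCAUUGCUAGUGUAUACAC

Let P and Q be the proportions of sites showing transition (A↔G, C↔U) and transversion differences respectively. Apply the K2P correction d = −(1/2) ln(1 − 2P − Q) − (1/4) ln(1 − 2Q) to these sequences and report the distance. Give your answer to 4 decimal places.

Differing sites — 1:G/A (Ti); 5:U/A (Tv); 7:G/A (Ti); 14:C/U (Ti); 21:A/G (Ti).
Of the 5 differences, 4 transitions and 1 transversion over 43 sites: P = 4/43 = 0.093023, Q = 1/43 = 0.023256.
d = −0.5·ln(0.790698) − 0.25·ln(0.953488) = −0.5·(-0.234839) − 0.25·(-0.047628) = 0.1293.

0.1293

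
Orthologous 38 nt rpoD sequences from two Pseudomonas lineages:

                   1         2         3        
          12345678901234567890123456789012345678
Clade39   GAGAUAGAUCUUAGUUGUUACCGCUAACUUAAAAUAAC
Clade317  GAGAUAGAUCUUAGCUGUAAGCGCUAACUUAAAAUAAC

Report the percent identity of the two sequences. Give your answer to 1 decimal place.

92.1%

Differing sites — 15:U/C; 19:U/A; 21:C/G.
35 of the 38 sites match, so the percent identity is 35/38 × 100 = 92.1%.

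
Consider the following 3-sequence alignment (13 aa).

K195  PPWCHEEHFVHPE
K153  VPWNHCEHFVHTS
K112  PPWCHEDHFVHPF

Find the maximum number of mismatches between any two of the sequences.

6

Pairwise Hamming distances:
  K195 vs K153: 5
  K195 vs K112: 2
  K153 vs K112: 6
The largest is 6, between K153 and K112.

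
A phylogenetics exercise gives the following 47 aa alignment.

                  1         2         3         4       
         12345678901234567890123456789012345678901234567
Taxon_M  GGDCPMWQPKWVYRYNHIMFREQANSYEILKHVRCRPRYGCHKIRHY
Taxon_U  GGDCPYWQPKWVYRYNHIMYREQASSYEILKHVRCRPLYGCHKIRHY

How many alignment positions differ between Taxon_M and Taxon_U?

Mismatches occur at site 6 (M↔Y), site 20 (F↔Y), site 25 (N↔S), site 38 (R↔L).
That gives 4 mismatches out of 47 aligned sites, so the Hamming distance is 4.

4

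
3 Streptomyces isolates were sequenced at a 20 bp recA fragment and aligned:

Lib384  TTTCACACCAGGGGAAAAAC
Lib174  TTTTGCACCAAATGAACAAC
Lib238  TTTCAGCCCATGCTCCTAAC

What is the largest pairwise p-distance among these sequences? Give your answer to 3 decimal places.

0.550

Pairwise Hamming distances:
  Lib384 vs Lib174: 6
  Lib384 vs Lib238: 8
  Lib174 vs Lib238: 11
The largest is 11 mismatches, between Lib174 and Lib238; p = 11/20 = 0.550.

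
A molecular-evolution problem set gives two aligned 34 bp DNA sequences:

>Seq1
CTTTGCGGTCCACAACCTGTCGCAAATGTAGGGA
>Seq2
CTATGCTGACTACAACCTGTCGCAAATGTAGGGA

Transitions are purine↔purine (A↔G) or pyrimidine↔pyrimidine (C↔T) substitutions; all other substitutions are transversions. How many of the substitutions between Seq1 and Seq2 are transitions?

Differing sites — 3:T/A (Tv); 7:G/T (Tv); 9:T/A (Tv); 11:C/T (Ti).
Of the 4 differences, 1 transition and 3 transversions, so the answer is 1.

1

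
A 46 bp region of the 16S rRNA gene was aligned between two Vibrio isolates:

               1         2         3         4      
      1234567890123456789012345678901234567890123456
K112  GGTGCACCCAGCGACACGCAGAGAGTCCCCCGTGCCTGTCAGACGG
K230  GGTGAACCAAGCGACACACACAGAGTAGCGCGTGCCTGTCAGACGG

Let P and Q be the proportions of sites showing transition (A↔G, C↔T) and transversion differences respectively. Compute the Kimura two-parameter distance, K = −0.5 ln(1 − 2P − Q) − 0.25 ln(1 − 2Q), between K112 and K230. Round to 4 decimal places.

Mismatches occur at site 5 (C↔A, transversion), site 9 (C↔A, transversion), site 18 (G↔A, transition), site 21 (G↔C, transversion), site 27 (C↔A, transversion), site 28 (C↔G, transversion), site 30 (C↔G, transversion).
Of the 7 differences, 1 transition and 6 transversions over 46 sites: P = 1/46 = 0.021739, Q = 6/46 = 0.130435.
d = −0.5·ln(0.826087) − 0.25·ln(0.739130) = −0.5·(-0.191055) − 0.25·(-0.302281) = 0.1711.

0.1711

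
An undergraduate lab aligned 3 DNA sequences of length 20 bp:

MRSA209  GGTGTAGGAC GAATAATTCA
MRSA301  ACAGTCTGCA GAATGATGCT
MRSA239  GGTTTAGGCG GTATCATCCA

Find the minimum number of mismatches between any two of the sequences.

6

Pairwise Hamming distances:
  MRSA209 vs MRSA301: 10
  MRSA209 vs MRSA239: 6
  MRSA301 vs MRSA239: 11
The smallest is 6, between MRSA209 and MRSA239.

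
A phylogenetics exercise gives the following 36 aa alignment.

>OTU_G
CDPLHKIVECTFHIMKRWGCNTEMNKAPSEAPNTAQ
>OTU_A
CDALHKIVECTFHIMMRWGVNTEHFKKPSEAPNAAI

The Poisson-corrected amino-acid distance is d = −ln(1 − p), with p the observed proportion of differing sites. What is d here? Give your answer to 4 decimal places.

Differing sites — 3:P/A; 16:K/M; 20:C/V; 24:M/H; 25:N/F; 27:A/K; 34:T/A; 36:Q/I.
p = 8/36 = 0.222222.
d = −ln(1 − 0.222222) = −ln(0.777778) = 0.2513.

0.2513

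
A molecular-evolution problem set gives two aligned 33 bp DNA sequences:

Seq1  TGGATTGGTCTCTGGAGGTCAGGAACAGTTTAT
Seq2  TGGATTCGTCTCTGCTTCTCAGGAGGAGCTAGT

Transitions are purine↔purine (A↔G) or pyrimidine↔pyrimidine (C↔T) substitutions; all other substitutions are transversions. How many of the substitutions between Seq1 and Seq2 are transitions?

3

Differing sites — 7:G/C (Tv); 15:G/C (Tv); 16:A/T (Tv); 17:G/T (Tv); 18:G/C (Tv); 25:A/G (Ti); 26:C/G (Tv); 29:T/C (Ti); 31:T/A (Tv); 32:A/G (Ti).
Of the 10 differences, 3 transitions and 7 transversions, so the answer is 3.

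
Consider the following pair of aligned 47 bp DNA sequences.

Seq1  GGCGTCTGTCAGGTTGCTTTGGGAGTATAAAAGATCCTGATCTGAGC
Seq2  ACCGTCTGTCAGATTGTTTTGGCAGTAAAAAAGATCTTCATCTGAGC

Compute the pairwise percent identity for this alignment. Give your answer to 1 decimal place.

The sequences differ at positions 1 (G/A), 2 (G/C), 13 (G/A), 17 (C/T), 23 (G/C), 28 (T/A), 37 (C/T), 39 (G/C).
39 of the 47 sites match, so the percent identity is 39/47 × 100 = 83.0%.

83.0%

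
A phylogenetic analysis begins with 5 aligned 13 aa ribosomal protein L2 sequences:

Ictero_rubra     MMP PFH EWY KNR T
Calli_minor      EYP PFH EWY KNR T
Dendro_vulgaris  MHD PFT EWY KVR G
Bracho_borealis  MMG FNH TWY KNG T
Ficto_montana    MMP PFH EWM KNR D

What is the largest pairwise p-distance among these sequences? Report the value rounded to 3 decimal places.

0.692

Pairwise Hamming distances:
  Ictero_rubra vs Calli_minor: 2
  Ictero_rubra vs Dendro_vulgaris: 5
  Ictero_rubra vs Bracho_borealis: 5
  Ictero_rubra vs Ficto_montana: 2
  Calli_minor vs Dendro_vulgaris: 6
  Calli_minor vs Bracho_borealis: 7
  Calli_minor vs Ficto_montana: 4
  Dendro_vulgaris vs Bracho_borealis: 9
  Dendro_vulgaris vs Ficto_montana: 6
  Bracho_borealis vs Ficto_montana: 7
The largest is 9 mismatches, between Dendro_vulgaris and Bracho_borealis; p = 9/13 = 0.692.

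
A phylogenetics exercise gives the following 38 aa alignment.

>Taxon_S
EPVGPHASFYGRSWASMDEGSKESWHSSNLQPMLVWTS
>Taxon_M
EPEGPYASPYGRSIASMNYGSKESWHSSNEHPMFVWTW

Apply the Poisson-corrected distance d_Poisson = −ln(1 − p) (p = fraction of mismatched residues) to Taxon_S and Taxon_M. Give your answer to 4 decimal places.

The sequences differ at positions 3 (V/E), 6 (H/Y), 9 (F/P), 14 (W/I), 18 (D/N), 19 (E/Y), 30 (L/E), 31 (Q/H), 34 (L/F), 38 (S/W).
p = 10/38 = 0.263158.
d = −ln(1 − 0.263158) = −ln(0.736842) = 0.3054.

0.3054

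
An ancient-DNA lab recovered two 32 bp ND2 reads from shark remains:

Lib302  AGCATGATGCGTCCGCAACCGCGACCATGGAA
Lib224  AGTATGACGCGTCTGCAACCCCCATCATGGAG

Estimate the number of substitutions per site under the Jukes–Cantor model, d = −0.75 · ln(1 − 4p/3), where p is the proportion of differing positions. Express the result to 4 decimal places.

0.2586

The sequences differ at positions 3 (C/T), 8 (T/C), 14 (C/T), 21 (G/C), 23 (G/C), 25 (C/T), 32 (A/G).
p = 7/32 = 0.218750.
d = −0.75 · ln(1 − (4/3)·0.218750) = −0.75 · ln(0.708333) = −0.75 · (-0.344841) = 0.2586.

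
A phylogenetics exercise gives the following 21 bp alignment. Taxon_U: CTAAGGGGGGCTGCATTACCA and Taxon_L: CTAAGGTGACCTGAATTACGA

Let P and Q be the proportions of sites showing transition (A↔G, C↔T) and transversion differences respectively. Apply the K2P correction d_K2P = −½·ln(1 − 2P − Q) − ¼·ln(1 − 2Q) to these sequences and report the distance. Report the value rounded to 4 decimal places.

Differing sites — 7:G/T (Tv); 9:G/A (Ti); 10:G/C (Tv); 14:C/A (Tv); 20:C/G (Tv).
Of the 5 differences, 1 transition and 4 transversions over 21 sites: P = 1/21 = 0.047619, Q = 4/21 = 0.190476.
d = −0.5·ln(0.714286) − 0.25·ln(0.619048) = −0.5·(-0.336472) − 0.25·(-0.479572) = 0.2881.

0.2881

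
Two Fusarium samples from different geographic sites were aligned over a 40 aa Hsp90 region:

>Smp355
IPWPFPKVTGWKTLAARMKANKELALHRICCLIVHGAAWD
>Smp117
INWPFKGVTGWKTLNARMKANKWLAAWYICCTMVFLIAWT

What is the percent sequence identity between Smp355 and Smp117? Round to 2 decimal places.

65.00%

The sequences differ at positions 2 (P/N), 6 (P/K), 7 (K/G), 15 (A/N), 23 (E/W), 26 (L/A), 27 (H/W), 28 (R/Y), 32 (L/T), 33 (I/M), 35 (H/F), 36 (G/L), 37 (A/I), 40 (D/T).
26 of the 40 sites match, so the percent identity is 26/40 × 100 = 65.00%.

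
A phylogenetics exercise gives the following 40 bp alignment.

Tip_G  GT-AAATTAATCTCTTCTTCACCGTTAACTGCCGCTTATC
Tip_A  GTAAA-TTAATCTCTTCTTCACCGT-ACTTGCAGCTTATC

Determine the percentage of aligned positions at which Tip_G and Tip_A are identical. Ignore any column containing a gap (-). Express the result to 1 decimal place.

91.9%

Excluding the 3 gap columns leaves 37 comparable sites.
The sequences differ at positions 28 (A/C), 29 (C/T), 33 (C/A).
34 of the 37 comparable sites match, so the percent identity is 34/37 × 100 = 91.9%.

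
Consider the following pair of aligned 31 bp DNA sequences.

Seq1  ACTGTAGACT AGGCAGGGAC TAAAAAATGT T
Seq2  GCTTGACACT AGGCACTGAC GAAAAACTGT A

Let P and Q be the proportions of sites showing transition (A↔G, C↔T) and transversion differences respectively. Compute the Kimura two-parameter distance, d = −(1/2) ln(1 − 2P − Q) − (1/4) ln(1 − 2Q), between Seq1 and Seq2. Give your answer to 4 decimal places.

The sequences differ at positions 1 (A/G, transition), 4 (G/T, transversion), 5 (T/G, transversion), 7 (G/C, transversion), 16 (G/C, transversion), 17 (G/T, transversion), 21 (T/G, transversion), 27 (A/C, transversion), 31 (T/A, transversion).
Of the 9 differences, 1 transition and 8 transversions over 31 sites: P = 1/31 = 0.032258, Q = 8/31 = 0.258065.
d = −0.5·ln(0.677419) − 0.25·ln(0.483870) = −0.5·(-0.389465) − 0.25·(-0.725939) = 0.3762.

0.3762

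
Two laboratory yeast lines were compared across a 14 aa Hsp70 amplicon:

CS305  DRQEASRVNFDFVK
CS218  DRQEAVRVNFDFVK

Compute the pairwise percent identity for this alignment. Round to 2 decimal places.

92.86%

The sequences differ at position 6 (S/V).
13 of the 14 sites match, so the percent identity is 13/14 × 100 = 92.86%.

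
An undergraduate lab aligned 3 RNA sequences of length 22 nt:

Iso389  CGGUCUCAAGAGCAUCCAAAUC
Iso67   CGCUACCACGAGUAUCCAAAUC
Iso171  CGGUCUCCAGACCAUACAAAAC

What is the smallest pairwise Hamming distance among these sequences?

Pairwise Hamming distances:
  Iso389 vs Iso67: 5
  Iso389 vs Iso171: 4
  Iso67 vs Iso171: 9
The smallest is 4, between Iso389 and Iso171.

4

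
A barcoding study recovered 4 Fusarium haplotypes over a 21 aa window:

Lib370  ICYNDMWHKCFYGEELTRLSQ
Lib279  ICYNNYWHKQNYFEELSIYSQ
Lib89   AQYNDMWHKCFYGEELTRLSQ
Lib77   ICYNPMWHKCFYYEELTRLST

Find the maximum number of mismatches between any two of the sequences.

Pairwise Hamming distances:
  Lib370 vs Lib279: 8
  Lib370 vs Lib89: 2
  Lib370 vs Lib77: 3
  Lib279 vs Lib89: 10
  Lib279 vs Lib77: 9
  Lib89 vs Lib77: 5
The largest is 10, between Lib279 and Lib89.

10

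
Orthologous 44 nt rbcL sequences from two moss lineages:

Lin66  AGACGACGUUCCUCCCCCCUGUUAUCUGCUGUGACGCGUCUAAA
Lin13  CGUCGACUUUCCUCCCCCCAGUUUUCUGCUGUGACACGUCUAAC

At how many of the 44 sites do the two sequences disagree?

7

Differing sites — 1:A/C; 3:A/U; 8:G/U; 20:U/A; 24:A/U; 36:G/A; 44:A/C.
That gives 7 mismatches out of 44 aligned sites, so the Hamming distance is 7.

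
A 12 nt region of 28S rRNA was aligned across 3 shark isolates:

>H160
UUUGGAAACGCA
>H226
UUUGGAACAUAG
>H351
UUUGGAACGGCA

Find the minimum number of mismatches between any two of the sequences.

Pairwise Hamming distances:
  H160 vs H226: 5
  H160 vs H351: 2
  H226 vs H351: 4
The smallest is 2, between H160 and H351.

2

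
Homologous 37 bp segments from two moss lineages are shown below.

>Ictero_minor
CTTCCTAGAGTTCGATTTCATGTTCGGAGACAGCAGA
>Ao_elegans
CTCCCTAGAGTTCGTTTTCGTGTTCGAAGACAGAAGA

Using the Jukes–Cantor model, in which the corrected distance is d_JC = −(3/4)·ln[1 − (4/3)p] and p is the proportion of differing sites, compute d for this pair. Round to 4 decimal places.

0.1490

The sequences differ at positions 3 (T/C), 15 (A/T), 20 (A/G), 27 (G/A), 34 (C/A).
p = 5/37 = 0.135135.
d = −0.75 · ln(1 − (4/3)·0.135135) = −0.75 · ln(0.819820) = −0.75 · (-0.198670) = 0.1490.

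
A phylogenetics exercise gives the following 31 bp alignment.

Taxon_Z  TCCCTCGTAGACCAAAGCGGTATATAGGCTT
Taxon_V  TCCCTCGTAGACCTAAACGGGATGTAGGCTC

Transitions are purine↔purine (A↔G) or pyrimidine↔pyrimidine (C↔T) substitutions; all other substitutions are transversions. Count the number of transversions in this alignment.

The sequences differ at positions 14 (A/T, transversion), 17 (G/A, transition), 21 (T/G, transversion), 24 (A/G, transition), 31 (T/C, transition).
Of the 5 differences, 3 transitions and 2 transversions, so the answer is 2.

2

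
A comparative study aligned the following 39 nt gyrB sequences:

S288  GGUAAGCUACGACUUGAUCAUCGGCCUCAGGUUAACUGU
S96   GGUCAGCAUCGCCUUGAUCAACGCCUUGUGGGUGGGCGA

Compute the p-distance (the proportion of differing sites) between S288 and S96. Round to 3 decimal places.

0.385

The sequences differ at positions 4 (A/C), 8 (U/A), 9 (A/U), 12 (A/C), 21 (U/A), 24 (G/C), 26 (C/U), 28 (C/G), 29 (A/U), 32 (U/G), 34 (A/G), 35 (A/G), 36 (C/G), 37 (U/C), 39 (U/A).
There are 15 differences over 39 sites, so p = 15/39 = 0.385.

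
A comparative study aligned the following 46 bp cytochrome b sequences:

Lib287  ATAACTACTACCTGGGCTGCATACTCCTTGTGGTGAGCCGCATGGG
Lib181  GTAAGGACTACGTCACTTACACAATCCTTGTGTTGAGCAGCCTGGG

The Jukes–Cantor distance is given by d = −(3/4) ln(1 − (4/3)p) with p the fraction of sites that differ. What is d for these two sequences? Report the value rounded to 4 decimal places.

The sequences differ at positions 1 (A/G), 5 (C/G), 6 (T/G), 12 (C/G), 14 (G/C), 15 (G/A), 16 (G/C), 17 (C/T), 19 (G/A), 22 (T/C), 24 (C/A), 33 (G/T), 39 (C/A), 42 (A/C).
p = 14/46 = 0.304348.
d = −0.75 · ln(1 − (4/3)·0.304348) = −0.75 · ln(0.594203) = −0.75 · (-0.520534) = 0.3904.

0.3904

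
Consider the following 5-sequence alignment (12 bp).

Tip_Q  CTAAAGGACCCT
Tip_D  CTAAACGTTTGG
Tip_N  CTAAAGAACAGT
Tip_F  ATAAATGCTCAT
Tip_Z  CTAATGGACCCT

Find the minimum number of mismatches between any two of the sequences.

Pairwise Hamming distances:
  Tip_Q vs Tip_D: 6
  Tip_Q vs Tip_N: 3
  Tip_Q vs Tip_F: 5
  Tip_Q vs Tip_Z: 1
  Tip_D vs Tip_N: 6
  Tip_D vs Tip_F: 6
  Tip_D vs Tip_Z: 7
  Tip_N vs Tip_F: 7
  Tip_N vs Tip_Z: 4
  Tip_F vs Tip_Z: 6
The smallest is 1, between Tip_Q and Tip_Z.

1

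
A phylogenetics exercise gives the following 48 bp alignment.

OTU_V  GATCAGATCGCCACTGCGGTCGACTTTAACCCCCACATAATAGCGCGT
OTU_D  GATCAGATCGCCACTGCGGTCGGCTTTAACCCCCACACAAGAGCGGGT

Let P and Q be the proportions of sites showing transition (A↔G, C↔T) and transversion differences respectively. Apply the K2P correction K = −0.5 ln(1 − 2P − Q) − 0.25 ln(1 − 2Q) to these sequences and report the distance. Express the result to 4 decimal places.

The sequences differ at positions 23 (A/G, transition), 38 (T/C, transition), 41 (T/G, transversion), 46 (C/G, transversion).
Of the 4 differences, 2 transitions and 2 transversions over 48 sites: P = 2/48 = 0.041667, Q = 2/48 = 0.041667.
d = −0.5·ln(0.874999) − 0.25·ln(0.916666) = −0.5·(-0.133533) − 0.25·(-0.087012) = 0.0885.

0.0885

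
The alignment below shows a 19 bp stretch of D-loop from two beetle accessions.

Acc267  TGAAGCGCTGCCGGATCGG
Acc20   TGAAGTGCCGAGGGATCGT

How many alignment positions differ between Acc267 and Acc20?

Mismatches occur at site 6 (C/T), site 9 (T/C), site 11 (C/A), site 12 (C/G), site 19 (G/T).
That gives 5 mismatches out of 19 aligned sites, so the Hamming distance is 5.

5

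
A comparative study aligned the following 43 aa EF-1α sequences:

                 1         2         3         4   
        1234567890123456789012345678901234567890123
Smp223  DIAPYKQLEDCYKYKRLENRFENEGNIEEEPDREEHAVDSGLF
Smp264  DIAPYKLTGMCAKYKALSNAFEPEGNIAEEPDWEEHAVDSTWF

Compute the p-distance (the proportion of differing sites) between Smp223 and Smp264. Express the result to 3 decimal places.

Mismatches occur at site 7 (Q↔L), site 8 (L↔T), site 9 (E↔G), site 10 (D↔M), site 12 (Y↔A), site 16 (R↔A), site 18 (E↔S), site 20 (R↔A), site 23 (N↔P), site 28 (E↔A), site 33 (R↔W), site 41 (G↔T), site 42 (L↔W).
There are 13 differences over 43 sites, so p = 13/43 = 0.302.

0.302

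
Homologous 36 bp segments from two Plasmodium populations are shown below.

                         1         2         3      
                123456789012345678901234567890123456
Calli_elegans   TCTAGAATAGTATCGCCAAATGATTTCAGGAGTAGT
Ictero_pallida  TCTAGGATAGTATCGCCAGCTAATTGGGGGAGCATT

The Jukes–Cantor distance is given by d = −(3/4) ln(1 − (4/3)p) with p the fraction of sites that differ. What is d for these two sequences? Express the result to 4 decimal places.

0.3041

Mismatches occur at site 6 (A→G), site 19 (A→G), site 20 (A→C), site 22 (G→A), site 26 (T→G), site 27 (C→G), site 28 (A→G), site 33 (T→C), site 35 (G→T).
p = 9/36 = 0.250000.
d = −0.75 · ln(1 − (4/3)·0.250000) = −0.75 · ln(0.666667) = −0.75 · (-0.405465) = 0.3041.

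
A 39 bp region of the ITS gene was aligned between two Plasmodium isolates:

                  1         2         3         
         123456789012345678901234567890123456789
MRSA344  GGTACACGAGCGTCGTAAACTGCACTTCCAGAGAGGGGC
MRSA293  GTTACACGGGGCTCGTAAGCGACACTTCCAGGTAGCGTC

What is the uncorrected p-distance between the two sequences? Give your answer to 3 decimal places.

0.282

Differing sites — 2:G/T; 9:A/G; 11:C/G; 12:G/C; 19:A/G; 21:T/G; 22:G/A; 32:A/G; 33:G/T; 36:G/C; 38:G/T.
There are 11 differences over 39 sites, so p = 11/39 = 0.282.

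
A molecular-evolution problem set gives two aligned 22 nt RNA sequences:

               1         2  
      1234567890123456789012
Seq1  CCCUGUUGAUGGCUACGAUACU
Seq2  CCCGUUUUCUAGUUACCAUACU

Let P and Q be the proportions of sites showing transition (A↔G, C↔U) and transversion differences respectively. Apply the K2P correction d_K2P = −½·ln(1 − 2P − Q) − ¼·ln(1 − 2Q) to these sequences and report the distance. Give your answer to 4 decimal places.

0.4146

Mismatches occur at site 4 (U/G, transversion), site 5 (G/U, transversion), site 8 (G/U, transversion), site 9 (A/C, transversion), site 11 (G/A, transition), site 13 (C/U, transition), site 17 (G/C, transversion).
Of the 7 differences, 2 transitions and 5 transversions over 22 sites: P = 2/22 = 0.090909, Q = 5/22 = 0.227273.
d = −0.5·ln(0.590909) − 0.25·ln(0.545454) = −0.5·(-0.526093) − 0.25·(-0.606137) = 0.4146.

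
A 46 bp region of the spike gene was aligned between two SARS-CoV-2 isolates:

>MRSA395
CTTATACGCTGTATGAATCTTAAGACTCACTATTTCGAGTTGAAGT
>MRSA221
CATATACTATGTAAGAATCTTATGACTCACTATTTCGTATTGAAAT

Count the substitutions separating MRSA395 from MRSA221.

Mismatches occur at site 2 (T/A), site 8 (G/T), site 9 (C/A), site 14 (T/A), site 23 (A/T), site 38 (A/T), site 39 (G/A), site 45 (G/A).
That gives 8 mismatches out of 46 aligned sites, so the Hamming distance is 8.

8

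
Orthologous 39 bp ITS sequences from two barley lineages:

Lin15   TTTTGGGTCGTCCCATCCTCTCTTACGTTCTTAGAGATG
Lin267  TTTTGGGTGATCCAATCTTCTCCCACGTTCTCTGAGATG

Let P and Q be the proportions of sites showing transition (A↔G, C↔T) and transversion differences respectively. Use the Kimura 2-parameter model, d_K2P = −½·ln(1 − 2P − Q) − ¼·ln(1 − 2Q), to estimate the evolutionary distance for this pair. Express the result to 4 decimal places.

The sequences differ at positions 9 (C/G, transversion), 10 (G/A, transition), 14 (C/A, transversion), 18 (C/T, transition), 23 (T/C, transition), 24 (T/C, transition), 32 (T/C, transition), 33 (A/T, transversion).
Of the 8 differences, 5 transitions and 3 transversions over 39 sites: P = 5/39 = 0.128205, Q = 3/39 = 0.076923.
d = −0.5·ln(0.666667) − 0.25·ln(0.846154) = −0.5·(-0.405465) − 0.25·(-0.167054) = 0.2445.

0.2445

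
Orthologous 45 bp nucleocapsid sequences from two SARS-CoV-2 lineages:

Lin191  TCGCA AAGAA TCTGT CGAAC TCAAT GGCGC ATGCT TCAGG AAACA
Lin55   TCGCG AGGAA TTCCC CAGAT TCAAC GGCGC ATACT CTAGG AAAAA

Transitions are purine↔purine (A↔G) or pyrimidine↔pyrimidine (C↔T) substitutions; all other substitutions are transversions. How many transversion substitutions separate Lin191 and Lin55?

2

Differing sites — 5:A/G (Ti); 7:A/G (Ti); 12:C/T (Ti); 13:T/C (Ti); 14:G/C (Tv); 15:T/C (Ti); 17:G/A (Ti); 18:A/G (Ti); 20:C/T (Ti); 25:T/C (Ti); 33:G/A (Ti); 36:T/C (Ti); 37:C/T (Ti); 44:C/A (Tv).
Of the 14 differences, 12 transitions and 2 transversions, so the answer is 2.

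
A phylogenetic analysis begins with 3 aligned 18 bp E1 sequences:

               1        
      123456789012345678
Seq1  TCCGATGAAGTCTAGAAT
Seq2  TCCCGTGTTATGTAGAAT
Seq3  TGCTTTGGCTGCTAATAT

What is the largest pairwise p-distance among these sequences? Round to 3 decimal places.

Pairwise Hamming distances:
  Seq1 vs Seq2: 6
  Seq1 vs Seq3: 9
  Seq2 vs Seq3: 10
The largest is 10 mismatches, between Seq2 and Seq3; p = 10/18 = 0.556.

0.556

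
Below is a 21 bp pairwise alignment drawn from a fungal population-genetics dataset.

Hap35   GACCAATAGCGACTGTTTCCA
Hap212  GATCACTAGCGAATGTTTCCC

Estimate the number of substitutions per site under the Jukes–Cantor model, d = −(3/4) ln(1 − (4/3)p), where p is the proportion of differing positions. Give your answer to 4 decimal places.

0.2197

Mismatches occur at site 3 (C↔T), site 6 (A↔C), site 13 (C↔A), site 21 (A↔C).
p = 4/21 = 0.190476.
d = −0.75 · ln(1 − (4/3)·0.190476) = −0.75 · ln(0.746032) = −0.75 · (-0.292987) = 0.2197.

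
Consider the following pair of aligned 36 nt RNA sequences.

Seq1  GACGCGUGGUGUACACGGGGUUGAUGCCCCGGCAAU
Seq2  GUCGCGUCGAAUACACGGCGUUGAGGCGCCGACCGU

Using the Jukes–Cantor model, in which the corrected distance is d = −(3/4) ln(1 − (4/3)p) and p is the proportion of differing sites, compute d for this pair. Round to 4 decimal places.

The sequences differ at positions 2 (A/U), 8 (G/C), 10 (U/A), 11 (G/A), 19 (G/C), 25 (U/G), 28 (C/G), 32 (G/A), 34 (A/C), 35 (A/G).
p = 10/36 = 0.277778.
d = −0.75 · ln(1 − (4/3)·0.277778) = −0.75 · ln(0.629629) = −0.75 · (-0.462625) = 0.3470.

0.3470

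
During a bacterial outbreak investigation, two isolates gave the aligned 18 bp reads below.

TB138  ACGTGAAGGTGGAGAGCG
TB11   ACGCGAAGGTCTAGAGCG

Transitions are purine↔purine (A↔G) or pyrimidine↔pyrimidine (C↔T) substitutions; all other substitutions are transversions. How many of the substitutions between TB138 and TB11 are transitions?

Differing sites — 4:T/C (Ti); 11:G/C (Tv); 12:G/T (Tv).
Of the 3 differences, 1 transition and 2 transversions, so the answer is 1.

1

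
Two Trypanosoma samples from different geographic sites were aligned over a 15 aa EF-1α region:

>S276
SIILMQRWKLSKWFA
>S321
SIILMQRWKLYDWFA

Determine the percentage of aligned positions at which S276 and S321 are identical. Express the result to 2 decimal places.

86.67%

The sequences differ at positions 11 (S/Y), 12 (K/D).
13 of the 15 sites match, so the percent identity is 13/15 × 100 = 86.67%.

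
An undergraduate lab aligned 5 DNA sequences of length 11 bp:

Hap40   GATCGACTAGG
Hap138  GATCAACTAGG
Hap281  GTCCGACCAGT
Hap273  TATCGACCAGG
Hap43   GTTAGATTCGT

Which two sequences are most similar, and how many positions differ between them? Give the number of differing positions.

1

Pairwise Hamming distances:
  Hap40 vs Hap138: 1
  Hap40 vs Hap281: 4
  Hap40 vs Hap273: 2
  Hap40 vs Hap43: 5
  Hap138 vs Hap281: 5
  Hap138 vs Hap273: 3
  Hap138 vs Hap43: 6
  Hap281 vs Hap273: 4
  Hap281 vs Hap43: 5
  Hap273 vs Hap43: 7
The smallest is 1, between Hap40 and Hap138.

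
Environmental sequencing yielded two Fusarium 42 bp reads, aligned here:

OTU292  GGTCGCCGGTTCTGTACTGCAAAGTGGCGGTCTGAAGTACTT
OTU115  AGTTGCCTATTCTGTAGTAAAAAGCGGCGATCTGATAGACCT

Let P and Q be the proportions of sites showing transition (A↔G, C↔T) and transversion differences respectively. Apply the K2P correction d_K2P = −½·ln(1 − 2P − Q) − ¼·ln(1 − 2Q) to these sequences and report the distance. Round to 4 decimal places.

0.4146

Mismatches occur at site 1 (G→A, transition), site 4 (C→T, transition), site 8 (G→T, transversion), site 9 (G→A, transition), site 17 (C→G, transversion), site 19 (G→A, transition), site 20 (C→A, transversion), site 25 (T→C, transition), site 30 (G→A, transition), site 36 (A→T, transversion), site 37 (G→A, transition), site 38 (T→G, transversion), site 41 (T→C, transition).
Of the 13 differences, 8 transitions and 5 transversions over 42 sites: P = 8/42 = 0.190476, Q = 5/42 = 0.119048.
d = −0.5·ln(0.500000) − 0.25·ln(0.761904) = −0.5·(-0.693147) − 0.25·(-0.271935) = 0.4146.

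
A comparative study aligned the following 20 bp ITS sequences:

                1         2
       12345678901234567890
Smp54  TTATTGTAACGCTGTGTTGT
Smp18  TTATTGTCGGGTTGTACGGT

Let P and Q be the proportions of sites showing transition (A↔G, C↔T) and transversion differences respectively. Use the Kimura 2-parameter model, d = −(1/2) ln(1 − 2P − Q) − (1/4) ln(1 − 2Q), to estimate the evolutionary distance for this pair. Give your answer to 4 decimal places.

0.4884

Mismatches occur at site 8 (A/C, transversion), site 9 (A/G, transition), site 10 (C/G, transversion), site 12 (C/T, transition), site 16 (G/A, transition), site 17 (T/C, transition), site 18 (T/G, transversion).
Of the 7 differences, 4 transitions and 3 transversions over 20 sites: P = 4/20 = 0.200000, Q = 3/20 = 0.150000.
d = −0.5·ln(0.450000) − 0.25·ln(0.700000) = −0.5·(-0.798508) − 0.25·(-0.356675) = 0.4884.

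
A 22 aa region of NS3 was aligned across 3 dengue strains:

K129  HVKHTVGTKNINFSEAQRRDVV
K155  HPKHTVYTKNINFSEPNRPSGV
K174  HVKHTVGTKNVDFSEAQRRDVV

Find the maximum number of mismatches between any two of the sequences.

Pairwise Hamming distances:
  K129 vs K155: 7
  K129 vs K174: 2
  K155 vs K174: 9
The largest is 9, between K155 and K174.

9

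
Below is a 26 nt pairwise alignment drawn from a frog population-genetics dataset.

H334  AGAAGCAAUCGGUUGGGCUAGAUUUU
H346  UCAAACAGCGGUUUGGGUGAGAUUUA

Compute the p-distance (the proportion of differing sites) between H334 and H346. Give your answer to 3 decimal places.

0.385

Differing sites — 1:A/U; 2:G/C; 5:G/A; 8:A/G; 9:U/C; 10:C/G; 12:G/U; 18:C/U; 19:U/G; 26:U/A.
There are 10 differences over 26 sites, so p = 10/26 = 0.385.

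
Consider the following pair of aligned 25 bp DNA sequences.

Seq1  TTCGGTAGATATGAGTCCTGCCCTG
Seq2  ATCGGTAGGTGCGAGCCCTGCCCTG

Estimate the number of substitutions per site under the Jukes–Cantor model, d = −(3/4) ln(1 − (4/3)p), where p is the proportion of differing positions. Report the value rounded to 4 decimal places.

0.2326

The sequences differ at positions 1 (T/A), 9 (A/G), 11 (A/G), 12 (T/C), 16 (T/C).
p = 5/25 = 0.200000.
d = −0.75 · ln(1 − (4/3)·0.200000) = −0.75 · ln(0.733333) = −0.75 · (-0.310155) = 0.2326.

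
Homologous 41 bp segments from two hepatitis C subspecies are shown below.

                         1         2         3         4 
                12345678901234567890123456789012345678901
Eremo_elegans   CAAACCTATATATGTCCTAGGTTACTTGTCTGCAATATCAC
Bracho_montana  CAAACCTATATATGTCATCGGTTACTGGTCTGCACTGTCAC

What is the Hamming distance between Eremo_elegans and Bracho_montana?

5

Mismatches occur at site 17 (C↔A), site 19 (A↔C), site 27 (T↔G), site 35 (A↔C), site 37 (A↔G).
That gives 5 mismatches out of 41 aligned sites, so the Hamming distance is 5.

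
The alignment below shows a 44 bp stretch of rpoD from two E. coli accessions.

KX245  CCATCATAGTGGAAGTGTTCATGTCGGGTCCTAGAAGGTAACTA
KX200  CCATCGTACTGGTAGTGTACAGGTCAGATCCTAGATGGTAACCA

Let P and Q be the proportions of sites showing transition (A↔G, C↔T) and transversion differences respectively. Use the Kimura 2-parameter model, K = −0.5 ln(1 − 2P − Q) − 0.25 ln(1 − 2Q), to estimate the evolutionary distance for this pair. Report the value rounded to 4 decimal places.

The sequences differ at positions 6 (A/G, transition), 9 (G/C, transversion), 13 (A/T, transversion), 19 (T/A, transversion), 22 (T/G, transversion), 26 (G/A, transition), 28 (G/A, transition), 36 (A/T, transversion), 43 (T/C, transition).
Of the 9 differences, 4 transitions and 5 transversions over 44 sites: P = 4/44 = 0.090909, Q = 5/44 = 0.113636.
d = −0.5·ln(0.704546) − 0.25·ln(0.772728) = −0.5·(-0.350202) − 0.25·(-0.257828) = 0.2396.

0.2396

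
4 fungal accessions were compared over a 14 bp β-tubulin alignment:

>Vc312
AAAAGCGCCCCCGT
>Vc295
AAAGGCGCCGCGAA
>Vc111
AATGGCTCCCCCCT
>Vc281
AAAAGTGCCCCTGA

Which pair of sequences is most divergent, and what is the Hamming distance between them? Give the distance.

Pairwise Hamming distances:
  Vc312 vs Vc295: 5
  Vc312 vs Vc111: 4
  Vc312 vs Vc281: 3
  Vc295 vs Vc111: 6
  Vc295 vs Vc281: 5
  Vc111 vs Vc281: 7
The largest is 7, between Vc111 and Vc281.

7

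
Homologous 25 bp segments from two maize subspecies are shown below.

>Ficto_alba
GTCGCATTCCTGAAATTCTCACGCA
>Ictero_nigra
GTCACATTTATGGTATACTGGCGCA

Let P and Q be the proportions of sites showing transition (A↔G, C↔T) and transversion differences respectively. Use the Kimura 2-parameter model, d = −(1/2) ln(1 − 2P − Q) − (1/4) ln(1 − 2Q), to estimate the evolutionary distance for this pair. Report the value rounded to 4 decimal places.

0.4234

Differing sites — 4:G/A (Ti); 9:C/T (Ti); 10:C/A (Tv); 13:A/G (Ti); 14:A/T (Tv); 17:T/A (Tv); 20:C/G (Tv); 21:A/G (Ti).
Of the 8 differences, 4 transitions and 4 transversions over 25 sites: P = 4/25 = 0.160000, Q = 4/25 = 0.160000.
d = −0.5·ln(0.520000) − 0.25·ln(0.680000) = −0.5·(-0.653926) − 0.25·(-0.385662) = 0.4234.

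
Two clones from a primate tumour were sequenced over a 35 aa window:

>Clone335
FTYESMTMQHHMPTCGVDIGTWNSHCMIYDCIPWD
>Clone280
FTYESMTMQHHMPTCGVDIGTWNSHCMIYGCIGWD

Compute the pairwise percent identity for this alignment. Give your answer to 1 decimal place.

The sequences differ at positions 30 (D/G), 33 (P/G).
33 of the 35 sites match, so the percent identity is 33/35 × 100 = 94.3%.

94.3%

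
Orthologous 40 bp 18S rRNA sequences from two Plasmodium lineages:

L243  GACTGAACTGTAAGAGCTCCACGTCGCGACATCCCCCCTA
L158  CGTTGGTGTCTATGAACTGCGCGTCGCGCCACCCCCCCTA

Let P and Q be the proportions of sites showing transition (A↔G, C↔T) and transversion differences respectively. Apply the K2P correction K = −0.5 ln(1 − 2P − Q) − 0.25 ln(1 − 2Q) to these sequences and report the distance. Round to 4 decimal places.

0.4299

The sequences differ at positions 1 (G/C, transversion), 2 (A/G, transition), 3 (C/T, transition), 6 (A/G, transition), 7 (A/T, transversion), 8 (C/G, transversion), 10 (G/C, transversion), 13 (A/T, transversion), 16 (G/A, transition), 19 (C/G, transversion), 21 (A/G, transition), 29 (A/C, transversion), 32 (T/C, transition).
Of the 13 differences, 6 transitions and 7 transversions over 40 sites: P = 6/40 = 0.150000, Q = 7/40 = 0.175000.
d = −0.5·ln(0.525000) − 0.25·ln(0.650000) = −0.5·(-0.644357) − 0.25·(-0.430783) = 0.4299.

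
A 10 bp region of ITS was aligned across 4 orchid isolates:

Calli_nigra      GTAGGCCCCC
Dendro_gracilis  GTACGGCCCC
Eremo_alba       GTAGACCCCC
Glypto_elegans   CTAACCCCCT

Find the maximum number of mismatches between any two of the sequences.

Pairwise Hamming distances:
  Calli_nigra vs Dendro_gracilis: 2
  Calli_nigra vs Eremo_alba: 1
  Calli_nigra vs Glypto_elegans: 4
  Dendro_gracilis vs Eremo_alba: 3
  Dendro_gracilis vs Glypto_elegans: 5
  Eremo_alba vs Glypto_elegans: 4
The largest is 5, between Dendro_gracilis and Glypto_elegans.

5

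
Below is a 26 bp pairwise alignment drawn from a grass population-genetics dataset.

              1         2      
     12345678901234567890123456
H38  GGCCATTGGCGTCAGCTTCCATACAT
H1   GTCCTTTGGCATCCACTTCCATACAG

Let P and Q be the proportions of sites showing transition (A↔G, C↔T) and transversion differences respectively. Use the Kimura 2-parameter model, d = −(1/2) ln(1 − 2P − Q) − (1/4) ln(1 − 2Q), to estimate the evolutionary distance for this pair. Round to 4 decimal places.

The sequences differ at positions 2 (G/T, transversion), 5 (A/T, transversion), 11 (G/A, transition), 14 (A/C, transversion), 15 (G/A, transition), 26 (T/G, transversion).
Of the 6 differences, 2 transitions and 4 transversions over 26 sites: P = 2/26 = 0.076923, Q = 4/26 = 0.153846.
d = −0.5·ln(0.692308) − 0.25·ln(0.692308) = −0.5·(-0.367724) − 0.25·(-0.367724) = 0.2758.

0.2758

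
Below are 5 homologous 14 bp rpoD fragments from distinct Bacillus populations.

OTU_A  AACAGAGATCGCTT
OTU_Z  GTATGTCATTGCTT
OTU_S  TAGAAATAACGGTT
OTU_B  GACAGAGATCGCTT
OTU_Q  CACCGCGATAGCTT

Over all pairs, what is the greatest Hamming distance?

10

Pairwise Hamming distances:
  OTU_A vs OTU_Z: 7
  OTU_A vs OTU_S: 6
  OTU_A vs OTU_B: 1
  OTU_A vs OTU_Q: 4
  OTU_Z vs OTU_S: 10
  OTU_Z vs OTU_B: 6
  OTU_Z vs OTU_Q: 7
  OTU_S vs OTU_B: 6
  OTU_S vs OTU_Q: 9
  OTU_B vs OTU_Q: 4
The largest is 10, between OTU_Z and OTU_S.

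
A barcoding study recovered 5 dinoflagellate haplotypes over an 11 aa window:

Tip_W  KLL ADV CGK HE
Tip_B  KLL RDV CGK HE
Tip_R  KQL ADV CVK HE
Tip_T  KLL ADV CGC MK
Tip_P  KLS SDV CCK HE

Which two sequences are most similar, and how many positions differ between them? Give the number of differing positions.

1

Pairwise Hamming distances:
  Tip_W vs Tip_B: 1
  Tip_W vs Tip_R: 2
  Tip_W vs Tip_T: 3
  Tip_W vs Tip_P: 3
  Tip_B vs Tip_R: 3
  Tip_B vs Tip_T: 4
  Tip_B vs Tip_P: 3
  Tip_R vs Tip_T: 5
  Tip_R vs Tip_P: 4
  Tip_T vs Tip_P: 6
The smallest is 1, between Tip_W and Tip_B.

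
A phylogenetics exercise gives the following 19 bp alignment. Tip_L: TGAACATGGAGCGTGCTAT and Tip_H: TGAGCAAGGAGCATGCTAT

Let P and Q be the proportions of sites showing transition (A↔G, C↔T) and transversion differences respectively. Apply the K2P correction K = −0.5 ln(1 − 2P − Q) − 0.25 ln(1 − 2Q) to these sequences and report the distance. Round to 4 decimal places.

0.1805

Differing sites — 4:A/G (Ti); 7:T/A (Tv); 13:G/A (Ti).
Of the 3 differences, 2 transitions and 1 transversion over 19 sites: P = 2/19 = 0.105263, Q = 1/19 = 0.052632.
d = −0.5·ln(0.736842) − 0.25·ln(0.894736) = −0.5·(-0.305382) − 0.25·(-0.111227) = 0.1805.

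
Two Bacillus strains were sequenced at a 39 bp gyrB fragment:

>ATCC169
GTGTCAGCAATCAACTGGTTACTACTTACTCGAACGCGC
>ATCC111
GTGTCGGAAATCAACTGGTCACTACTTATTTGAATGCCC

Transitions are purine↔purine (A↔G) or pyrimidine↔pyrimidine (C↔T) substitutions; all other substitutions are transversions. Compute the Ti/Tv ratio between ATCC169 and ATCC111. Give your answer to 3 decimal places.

2.500

Mismatches occur at site 6 (A→G, transition), site 8 (C→A, transversion), site 20 (T→C, transition), site 29 (C→T, transition), site 31 (C→T, transition), site 35 (C→T, transition), site 38 (G→C, transversion).
Of the 7 differences, 5 transitions and 2 transversions, so Ti/Tv = 5/2 = 2.500.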